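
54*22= 1188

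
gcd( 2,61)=1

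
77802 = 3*25934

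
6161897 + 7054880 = 13216777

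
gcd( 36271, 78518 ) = 83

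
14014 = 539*26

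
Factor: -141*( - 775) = 109275 = 3^1*5^2*31^1*47^1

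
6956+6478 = 13434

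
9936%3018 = 882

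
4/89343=4/89343   =  0.00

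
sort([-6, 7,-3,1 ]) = [- 6,- 3, 1, 7 ]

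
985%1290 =985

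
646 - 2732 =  - 2086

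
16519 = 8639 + 7880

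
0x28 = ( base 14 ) 2C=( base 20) 20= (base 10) 40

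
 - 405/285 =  - 2 + 11/19 = - 1.42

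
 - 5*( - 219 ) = 1095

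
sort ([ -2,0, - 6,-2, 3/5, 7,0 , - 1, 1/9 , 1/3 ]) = [-6, - 2,-2, - 1,0, 0,1/9, 1/3,3/5, 7] 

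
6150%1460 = 310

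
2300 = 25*92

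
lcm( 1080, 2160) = 2160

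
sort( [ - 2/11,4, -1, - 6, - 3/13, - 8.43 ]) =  [ - 8.43, - 6, - 1, - 3/13, - 2/11, 4]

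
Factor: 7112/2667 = 8/3 = 2^3 * 3^( - 1)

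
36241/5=7248  +  1/5 = 7248.20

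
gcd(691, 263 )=1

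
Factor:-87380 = -2^2*5^1*17^1 *257^1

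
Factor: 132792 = 2^3*3^1*11^1*503^1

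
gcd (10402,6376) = 2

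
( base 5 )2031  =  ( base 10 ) 266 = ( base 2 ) 100001010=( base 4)10022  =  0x10a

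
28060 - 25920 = 2140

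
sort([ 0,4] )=[0,4 ]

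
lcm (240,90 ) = 720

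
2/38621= 2/38621 = 0.00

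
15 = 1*15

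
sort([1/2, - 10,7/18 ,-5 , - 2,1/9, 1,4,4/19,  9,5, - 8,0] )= [ - 10, - 8,  -  5,-2,0, 1/9,  4/19, 7/18,1/2,1,  4, 5,  9] 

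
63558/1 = 63558 = 63558.00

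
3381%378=357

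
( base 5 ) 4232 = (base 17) 1G6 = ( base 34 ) gn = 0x237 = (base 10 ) 567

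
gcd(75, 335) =5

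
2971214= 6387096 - 3415882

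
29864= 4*7466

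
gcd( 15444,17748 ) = 36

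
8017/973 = 8017/973 = 8.24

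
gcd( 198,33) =33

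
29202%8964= 2310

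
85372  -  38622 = 46750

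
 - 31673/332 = -96 + 199/332 = -95.40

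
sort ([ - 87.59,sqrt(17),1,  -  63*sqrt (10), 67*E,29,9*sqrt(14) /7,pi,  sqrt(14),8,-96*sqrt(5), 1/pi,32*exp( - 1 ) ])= [-96*sqrt( 5),-63*sqrt (10), - 87.59,1/pi,1,pi,sqrt( 14 ),sqrt( 17), 9*sqrt(14 )/7,8, 32*exp( - 1 ),29,67*E]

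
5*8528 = 42640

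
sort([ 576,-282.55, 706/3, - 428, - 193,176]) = [ - 428, - 282.55, - 193,176, 706/3,  576 ]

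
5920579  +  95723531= 101644110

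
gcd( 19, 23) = 1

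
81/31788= 9/3532 = 0.00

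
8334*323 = 2691882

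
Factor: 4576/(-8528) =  - 22/41 = - 2^1*11^1 * 41^(  -  1)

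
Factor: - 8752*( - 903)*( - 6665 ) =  - 52673868240 = - 2^4 * 3^1*5^1*7^1*31^1*43^2*547^1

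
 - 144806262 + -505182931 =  - 649989193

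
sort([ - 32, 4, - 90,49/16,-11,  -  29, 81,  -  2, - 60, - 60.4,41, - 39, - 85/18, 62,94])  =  [ - 90, - 60.4, -60, - 39, - 32,-29, - 11,-85/18, - 2,49/16, 4,41,62,81,94]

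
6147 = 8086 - 1939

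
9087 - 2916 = 6171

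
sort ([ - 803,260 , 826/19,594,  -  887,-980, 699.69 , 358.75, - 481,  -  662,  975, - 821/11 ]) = [ - 980,-887, - 803,  -  662,-481,-821/11,826/19,260, 358.75, 594,699.69  ,  975]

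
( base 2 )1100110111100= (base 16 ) 19bc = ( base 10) 6588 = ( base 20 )g98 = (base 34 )5nq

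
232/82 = 2+34/41 = 2.83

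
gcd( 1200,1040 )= 80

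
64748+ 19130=83878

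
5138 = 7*734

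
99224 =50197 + 49027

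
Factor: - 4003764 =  - 2^2  *3^1*333647^1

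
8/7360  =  1/920 = 0.00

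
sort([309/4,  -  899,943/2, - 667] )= [ - 899, - 667,309/4,  943/2 ]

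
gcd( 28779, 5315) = 1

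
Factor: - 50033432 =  - 2^3*6254179^1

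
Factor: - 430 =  - 2^1*5^1*43^1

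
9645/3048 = 3215/1016 = 3.16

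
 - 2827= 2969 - 5796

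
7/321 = 7/321 = 0.02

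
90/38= 45/19  =  2.37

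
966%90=66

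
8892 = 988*9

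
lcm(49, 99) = 4851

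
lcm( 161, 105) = 2415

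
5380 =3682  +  1698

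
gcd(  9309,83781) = 9309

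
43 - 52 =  - 9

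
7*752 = 5264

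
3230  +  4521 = 7751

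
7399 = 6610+789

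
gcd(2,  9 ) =1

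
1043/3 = 347 + 2/3 = 347.67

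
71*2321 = 164791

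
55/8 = 6 + 7/8 = 6.88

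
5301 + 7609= 12910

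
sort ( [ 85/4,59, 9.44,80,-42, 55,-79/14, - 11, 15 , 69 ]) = [ - 42, - 11, - 79/14, 9.44, 15,  85/4, 55,59,69, 80]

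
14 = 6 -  - 8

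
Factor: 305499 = 3^1*101833^1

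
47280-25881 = 21399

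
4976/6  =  829 + 1/3 = 829.33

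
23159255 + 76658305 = 99817560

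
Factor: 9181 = 9181^1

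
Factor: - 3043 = -17^1 * 179^1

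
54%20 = 14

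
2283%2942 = 2283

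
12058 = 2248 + 9810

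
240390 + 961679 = 1202069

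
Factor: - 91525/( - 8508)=2^ ( - 2)*3^( - 1 )*5^2 * 7^1*523^1*709^( - 1 ) 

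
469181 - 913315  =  - 444134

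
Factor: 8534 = 2^1*17^1*251^1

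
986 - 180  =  806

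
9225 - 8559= 666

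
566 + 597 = 1163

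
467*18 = 8406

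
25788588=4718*5466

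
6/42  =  1/7 = 0.14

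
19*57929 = 1100651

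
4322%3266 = 1056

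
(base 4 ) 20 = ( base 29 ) 8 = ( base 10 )8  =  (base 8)10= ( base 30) 8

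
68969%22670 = 959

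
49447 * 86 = 4252442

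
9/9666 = 1/1074= 0.00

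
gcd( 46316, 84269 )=1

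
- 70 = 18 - 88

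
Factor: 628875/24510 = 975/38 =2^ ( - 1)*3^1*5^2 *13^1*19^(- 1 ) 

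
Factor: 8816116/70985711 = 2^2*29^1*73^( -1)*76001^1*972407^( - 1) 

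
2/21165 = 2/21165=0.00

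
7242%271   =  196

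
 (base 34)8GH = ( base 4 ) 2121101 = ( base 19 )1835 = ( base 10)9809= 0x2651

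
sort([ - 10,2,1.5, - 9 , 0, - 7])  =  [ - 10, - 9 ,  -  7, 0, 1.5, 2] 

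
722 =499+223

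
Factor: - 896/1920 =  - 3^( - 1)*5^ ( - 1)* 7^1 = - 7/15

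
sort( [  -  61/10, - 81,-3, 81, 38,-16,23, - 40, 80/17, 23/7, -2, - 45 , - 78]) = [  -  81, - 78 , - 45, - 40 ,- 16, - 61/10, - 3, - 2, 23/7,80/17,23, 38, 81 ] 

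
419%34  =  11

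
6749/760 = 8 + 669/760 = 8.88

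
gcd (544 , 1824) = 32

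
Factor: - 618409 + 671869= 2^2*3^5*5^1* 11^1 =53460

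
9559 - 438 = 9121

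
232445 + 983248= 1215693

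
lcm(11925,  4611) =345825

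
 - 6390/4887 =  - 2 + 376/543= - 1.31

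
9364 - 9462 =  -98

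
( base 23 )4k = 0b1110000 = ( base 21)57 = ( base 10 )112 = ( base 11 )A2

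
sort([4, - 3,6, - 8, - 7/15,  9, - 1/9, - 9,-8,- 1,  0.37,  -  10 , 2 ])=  [  -  10,-9,  -  8, - 8, - 3, -1, - 7/15, - 1/9 , 0.37  ,  2,  4,6,9] 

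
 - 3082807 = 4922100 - 8004907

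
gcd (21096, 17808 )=24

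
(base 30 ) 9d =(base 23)C7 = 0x11B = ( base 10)283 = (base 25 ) b8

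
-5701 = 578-6279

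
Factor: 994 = 2^1*7^1 * 71^1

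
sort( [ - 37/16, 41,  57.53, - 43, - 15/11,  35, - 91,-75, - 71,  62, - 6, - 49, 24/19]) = [  -  91, - 75, - 71 ,-49 , -43 , - 6, - 37/16, - 15/11, 24/19,35,41,57.53,62] 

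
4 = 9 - 5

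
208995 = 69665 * 3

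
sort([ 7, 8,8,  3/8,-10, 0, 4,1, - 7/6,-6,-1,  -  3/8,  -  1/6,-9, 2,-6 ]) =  [- 10,-9, - 6, -6, - 7/6,-1, - 3/8, - 1/6, 0, 3/8, 1,2, 4, 7, 8,8]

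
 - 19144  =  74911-94055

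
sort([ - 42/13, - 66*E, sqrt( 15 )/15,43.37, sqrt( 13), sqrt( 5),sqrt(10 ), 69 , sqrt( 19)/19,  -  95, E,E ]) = [ - 66*E, - 95 , -42/13,sqrt(19 )/19,sqrt( 15 ) /15, sqrt( 5 ), E,E, sqrt( 10),sqrt( 13), 43.37,69]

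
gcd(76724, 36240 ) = 4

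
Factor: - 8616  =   - 2^3 * 3^1 * 359^1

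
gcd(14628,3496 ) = 92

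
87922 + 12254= 100176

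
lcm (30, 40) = 120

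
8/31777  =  8/31777 = 0.00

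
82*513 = 42066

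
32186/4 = 8046+1/2 = 8046.50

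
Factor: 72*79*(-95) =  - 540360 = -2^3*3^2*5^1 * 19^1*79^1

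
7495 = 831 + 6664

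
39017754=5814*6711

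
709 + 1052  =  1761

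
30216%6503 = 4204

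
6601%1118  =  1011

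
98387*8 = 787096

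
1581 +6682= 8263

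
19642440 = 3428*5730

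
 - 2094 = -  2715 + 621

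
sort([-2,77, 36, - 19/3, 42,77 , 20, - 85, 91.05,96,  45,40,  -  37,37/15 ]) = [ - 85,-37, - 19/3, - 2,37/15, 20 , 36, 40 , 42, 45, 77,  77,91.05,96]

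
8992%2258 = 2218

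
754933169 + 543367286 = 1298300455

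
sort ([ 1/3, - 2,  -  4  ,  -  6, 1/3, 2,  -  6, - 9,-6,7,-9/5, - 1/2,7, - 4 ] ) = [ - 9, - 6, - 6,-6,-4, -4, - 2, - 9/5, - 1/2,1/3,1/3, 2,7,7 ] 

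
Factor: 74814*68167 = 5099845938 = 2^1*3^1*11^1*37^1*337^1*6197^1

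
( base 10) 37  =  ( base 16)25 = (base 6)101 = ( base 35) 12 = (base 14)29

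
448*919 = 411712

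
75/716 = 75/716 = 0.10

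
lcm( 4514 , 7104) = 433344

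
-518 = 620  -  1138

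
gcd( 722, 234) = 2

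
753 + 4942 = 5695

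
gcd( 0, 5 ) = 5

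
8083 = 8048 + 35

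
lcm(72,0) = 0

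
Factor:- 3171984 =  - 2^4*3^1*66083^1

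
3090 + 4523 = 7613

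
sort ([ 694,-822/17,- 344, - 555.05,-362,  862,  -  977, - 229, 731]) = [ - 977, - 555.05, - 362, - 344, - 229,  -  822/17, 694, 731, 862]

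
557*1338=745266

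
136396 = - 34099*( - 4 )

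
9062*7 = 63434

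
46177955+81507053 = 127685008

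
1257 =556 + 701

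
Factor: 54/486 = 1/9 = 3^( - 2)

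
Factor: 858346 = 2^1*467^1*919^1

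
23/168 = 23/168 = 0.14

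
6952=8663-1711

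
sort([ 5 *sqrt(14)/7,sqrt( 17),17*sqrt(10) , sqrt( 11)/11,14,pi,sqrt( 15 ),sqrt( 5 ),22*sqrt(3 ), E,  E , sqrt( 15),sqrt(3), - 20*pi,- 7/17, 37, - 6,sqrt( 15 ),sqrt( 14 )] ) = [-20*pi, - 6, - 7/17,sqrt(11)/11, sqrt(3 ), sqrt(5),5*sqrt( 14 ) /7,E,E, pi, sqrt( 14 ),sqrt( 15),sqrt(15),sqrt(15),  sqrt( 17 ),14 , 37,22*sqrt( 3 ) , 17 * sqrt( 10 ) ]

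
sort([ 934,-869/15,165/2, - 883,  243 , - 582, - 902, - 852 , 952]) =[-902,-883, - 852,-582, - 869/15 , 165/2, 243,934,952]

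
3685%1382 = 921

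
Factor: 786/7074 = 3^(-2 )= 1/9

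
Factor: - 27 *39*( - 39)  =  3^5*13^2 = 41067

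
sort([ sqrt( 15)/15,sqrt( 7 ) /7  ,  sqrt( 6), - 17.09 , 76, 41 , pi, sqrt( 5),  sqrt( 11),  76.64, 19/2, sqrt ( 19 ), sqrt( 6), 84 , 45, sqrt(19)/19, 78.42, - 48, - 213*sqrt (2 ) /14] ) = [ - 48, - 213*sqrt(2)/14,-17.09,sqrt(19)/19,sqrt( 15) /15,sqrt( 7)/7, sqrt( 5), sqrt( 6 ), sqrt( 6), pi,  sqrt ( 11), sqrt ( 19)  ,  19/2, 41,45, 76,76.64,78.42,84]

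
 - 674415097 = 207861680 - 882276777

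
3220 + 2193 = 5413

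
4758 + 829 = 5587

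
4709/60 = 78 + 29/60 = 78.48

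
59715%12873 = 8223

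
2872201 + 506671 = 3378872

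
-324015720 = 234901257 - 558916977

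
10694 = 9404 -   -  1290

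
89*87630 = 7799070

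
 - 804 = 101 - 905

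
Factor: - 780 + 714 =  - 66 = - 2^1*3^1 * 11^1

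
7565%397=22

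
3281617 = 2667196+614421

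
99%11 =0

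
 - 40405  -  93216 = - 133621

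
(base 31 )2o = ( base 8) 126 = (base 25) 3b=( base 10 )86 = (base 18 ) 4E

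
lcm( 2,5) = 10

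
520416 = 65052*8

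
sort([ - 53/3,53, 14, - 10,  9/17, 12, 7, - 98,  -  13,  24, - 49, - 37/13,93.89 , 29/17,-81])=[ - 98,-81, - 49, - 53/3, - 13, - 10, -37/13, 9/17,29/17, 7, 12, 14,  24, 53,93.89 ] 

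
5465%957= 680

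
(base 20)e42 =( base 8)13062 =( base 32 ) 5HI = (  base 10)5682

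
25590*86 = 2200740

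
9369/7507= 1 + 1862/7507 = 1.25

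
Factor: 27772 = 2^2*53^1*131^1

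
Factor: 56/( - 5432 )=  - 97^( - 1 )=-1/97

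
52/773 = 52/773 = 0.07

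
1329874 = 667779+662095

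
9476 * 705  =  6680580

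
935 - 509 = 426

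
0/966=0 = 0.00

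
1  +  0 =1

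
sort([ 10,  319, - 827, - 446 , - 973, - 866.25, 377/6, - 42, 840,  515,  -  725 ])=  [ -973, - 866.25, - 827,-725, - 446, - 42, 10, 377/6,  319, 515, 840 ]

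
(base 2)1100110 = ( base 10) 102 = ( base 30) 3C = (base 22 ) 4E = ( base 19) 57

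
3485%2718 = 767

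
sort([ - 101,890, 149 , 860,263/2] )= [ - 101, 263/2,149 , 860, 890]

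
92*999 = 91908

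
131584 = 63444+68140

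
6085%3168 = 2917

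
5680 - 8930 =  -  3250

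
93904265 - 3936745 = 89967520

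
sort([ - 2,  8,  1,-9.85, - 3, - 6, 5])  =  [ - 9.85, - 6, - 3 ,-2,1 , 5,8] 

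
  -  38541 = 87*( - 443 )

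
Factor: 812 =2^2*7^1*29^1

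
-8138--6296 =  - 1842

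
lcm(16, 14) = 112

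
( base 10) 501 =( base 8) 765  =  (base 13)2C7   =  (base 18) 19F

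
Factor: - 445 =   -  5^1*89^1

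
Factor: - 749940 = -2^2*3^1*5^1*29^1*431^1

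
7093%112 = 37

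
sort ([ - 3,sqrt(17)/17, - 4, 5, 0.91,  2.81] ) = [-4, - 3,sqrt(17) /17,0.91,2.81, 5 ] 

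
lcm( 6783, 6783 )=6783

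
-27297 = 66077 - 93374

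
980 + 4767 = 5747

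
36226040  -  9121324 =27104716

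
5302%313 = 294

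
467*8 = 3736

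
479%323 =156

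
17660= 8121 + 9539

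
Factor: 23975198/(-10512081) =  - 2^1*3^( - 2)*13^1*23^(-1)*43^(-1)*1181^ (  -  1)*922123^1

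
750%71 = 40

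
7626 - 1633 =5993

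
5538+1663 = 7201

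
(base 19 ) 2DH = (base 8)1732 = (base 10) 986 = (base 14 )506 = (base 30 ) 12q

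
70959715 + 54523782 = 125483497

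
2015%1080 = 935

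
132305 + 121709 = 254014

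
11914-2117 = 9797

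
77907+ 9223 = 87130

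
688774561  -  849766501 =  - 160991940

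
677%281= 115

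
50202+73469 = 123671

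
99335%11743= 5391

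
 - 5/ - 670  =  1/134 = 0.01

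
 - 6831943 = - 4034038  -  2797905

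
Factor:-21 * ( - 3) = 3^2*7^1 = 63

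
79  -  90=-11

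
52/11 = 4+ 8/11  =  4.73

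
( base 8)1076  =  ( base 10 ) 574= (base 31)ig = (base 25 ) mo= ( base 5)4244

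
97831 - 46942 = 50889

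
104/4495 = 104/4495 = 0.02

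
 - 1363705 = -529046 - 834659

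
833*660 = 549780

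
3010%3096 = 3010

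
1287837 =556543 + 731294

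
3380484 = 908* 3723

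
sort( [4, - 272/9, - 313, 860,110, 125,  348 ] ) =[-313, - 272/9,  4,110, 125,  348, 860] 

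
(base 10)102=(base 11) 93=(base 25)42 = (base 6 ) 250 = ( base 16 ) 66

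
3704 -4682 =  - 978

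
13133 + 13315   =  26448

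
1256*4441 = 5577896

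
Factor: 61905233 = 13^1*31^1*153611^1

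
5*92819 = 464095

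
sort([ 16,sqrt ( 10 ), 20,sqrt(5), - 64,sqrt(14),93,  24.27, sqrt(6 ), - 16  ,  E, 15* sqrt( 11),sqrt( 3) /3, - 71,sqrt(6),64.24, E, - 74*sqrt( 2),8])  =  [-74*sqrt(2),-71, - 64 ,-16,sqrt(3) /3,sqrt(5),sqrt( 6), sqrt(6), E,E, sqrt( 10 ), sqrt(14 ),8,16,20,24.27,15 * sqrt(11 ),64.24,  93 ] 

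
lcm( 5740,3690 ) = 51660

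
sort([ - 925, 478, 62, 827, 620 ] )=[ - 925 , 62,478 , 620,827]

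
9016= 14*644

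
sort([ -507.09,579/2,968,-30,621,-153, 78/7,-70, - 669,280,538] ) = [ - 669, - 507.09,  -  153,  -  70,- 30 , 78/7,  280, 579/2, 538, 621, 968]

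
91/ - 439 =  - 91/439 = - 0.21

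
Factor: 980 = 2^2 * 5^1* 7^2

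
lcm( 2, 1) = 2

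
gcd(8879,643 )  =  1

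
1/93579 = 1/93579 = 0.00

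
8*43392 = 347136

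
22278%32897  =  22278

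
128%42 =2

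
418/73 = 418/73 = 5.73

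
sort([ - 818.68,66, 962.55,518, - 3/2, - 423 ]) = [ - 818.68, - 423, - 3/2,66, 518,962.55] 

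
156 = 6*26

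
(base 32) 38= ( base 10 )104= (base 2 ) 1101000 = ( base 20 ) 54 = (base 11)95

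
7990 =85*94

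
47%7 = 5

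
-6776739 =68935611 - 75712350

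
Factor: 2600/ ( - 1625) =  - 8/5 = - 2^3*5^( - 1 )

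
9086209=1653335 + 7432874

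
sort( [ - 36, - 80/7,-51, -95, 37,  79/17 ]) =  [ - 95, - 51 ,  -  36, - 80/7, 79/17,37] 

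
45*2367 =106515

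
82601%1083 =293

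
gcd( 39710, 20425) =95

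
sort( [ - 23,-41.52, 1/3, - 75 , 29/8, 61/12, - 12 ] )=[ - 75 , - 41.52,-23, - 12, 1/3,29/8,61/12] 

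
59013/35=1686 + 3/35   =  1686.09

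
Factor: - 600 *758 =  - 2^4*3^1*5^2* 379^1  =  - 454800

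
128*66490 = 8510720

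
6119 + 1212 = 7331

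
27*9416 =254232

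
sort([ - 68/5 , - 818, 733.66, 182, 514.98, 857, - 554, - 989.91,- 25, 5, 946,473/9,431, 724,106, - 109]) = [ -989.91, - 818, - 554, - 109,  -  25,-68/5, 5, 473/9, 106, 182 , 431, 514.98,724,733.66,857, 946 ]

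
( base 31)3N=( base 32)3k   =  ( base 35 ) 3b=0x74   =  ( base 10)116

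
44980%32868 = 12112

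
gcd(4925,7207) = 1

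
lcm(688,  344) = 688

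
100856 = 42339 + 58517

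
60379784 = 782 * 77212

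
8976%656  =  448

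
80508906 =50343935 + 30164971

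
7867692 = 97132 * 81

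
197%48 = 5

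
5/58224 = 5/58224 = 0.00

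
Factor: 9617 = 59^1*163^1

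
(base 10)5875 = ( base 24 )A4J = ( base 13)289C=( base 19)g54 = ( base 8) 13363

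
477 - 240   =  237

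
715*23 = 16445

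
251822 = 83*3034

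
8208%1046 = 886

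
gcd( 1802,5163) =1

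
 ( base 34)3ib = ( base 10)4091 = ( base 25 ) 6dg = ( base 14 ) 16C3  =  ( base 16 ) ffb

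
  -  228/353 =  - 228/353= - 0.65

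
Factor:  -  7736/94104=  - 3^(  -  2)*967^1*1307^( - 1 ) = -  967/11763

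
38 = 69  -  31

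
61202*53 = 3243706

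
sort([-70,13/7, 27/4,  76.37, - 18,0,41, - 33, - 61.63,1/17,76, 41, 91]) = [ - 70 , - 61.63, - 33, - 18, 0 , 1/17,13/7,27/4,41 , 41, 76, 76.37,91]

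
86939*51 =4433889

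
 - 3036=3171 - 6207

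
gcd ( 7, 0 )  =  7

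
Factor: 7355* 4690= 34494950 = 2^1*5^2  *7^1 * 67^1*1471^1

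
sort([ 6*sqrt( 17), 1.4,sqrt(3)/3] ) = [sqrt( 3 ) /3,1.4,6 *sqrt( 17 )]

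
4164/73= 57 + 3/73= 57.04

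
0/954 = 0=   0.00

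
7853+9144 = 16997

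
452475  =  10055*45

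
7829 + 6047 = 13876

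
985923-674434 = 311489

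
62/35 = 62/35 = 1.77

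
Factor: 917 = 7^1*131^1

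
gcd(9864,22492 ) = 4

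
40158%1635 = 918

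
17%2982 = 17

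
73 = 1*73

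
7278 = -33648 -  - 40926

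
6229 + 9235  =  15464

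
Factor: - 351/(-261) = 39/29  =  3^1*13^1 * 29^( - 1)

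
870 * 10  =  8700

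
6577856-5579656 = 998200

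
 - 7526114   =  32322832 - 39848946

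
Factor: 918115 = 5^1*11^1*16693^1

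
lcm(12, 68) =204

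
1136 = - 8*( - 142) 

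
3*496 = 1488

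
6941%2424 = 2093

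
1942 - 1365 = 577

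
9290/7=9290/7=1327.14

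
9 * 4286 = 38574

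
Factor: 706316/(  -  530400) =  - 2^( - 3)*3^( - 1)*5^( - 2 ) * 17^1*47^1 = - 799/600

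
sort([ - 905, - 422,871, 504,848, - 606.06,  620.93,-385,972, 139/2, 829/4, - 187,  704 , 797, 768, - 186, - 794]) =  [ - 905, - 794, - 606.06, - 422, - 385, - 187, - 186, 139/2,829/4, 504, 620.93,704, 768,  797, 848, 871, 972]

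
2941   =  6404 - 3463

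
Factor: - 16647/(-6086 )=2^( - 1)*3^1*17^(  -  1)*31^1 = 93/34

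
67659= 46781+20878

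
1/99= 1/99 = 0.01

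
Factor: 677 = 677^1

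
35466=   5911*6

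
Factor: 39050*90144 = 3520123200  =  2^6*3^2*5^2*11^1 * 71^1*313^1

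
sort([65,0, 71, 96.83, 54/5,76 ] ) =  [ 0,54/5,65,71, 76,96.83] 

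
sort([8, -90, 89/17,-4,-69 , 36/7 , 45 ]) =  [  -  90,  -  69 ,-4 , 36/7 , 89/17,8,45]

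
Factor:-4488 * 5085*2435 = -55570303800 = -  2^3 * 3^3 * 5^2*11^1*17^1*113^1* 487^1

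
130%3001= 130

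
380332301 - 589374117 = -209041816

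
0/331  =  0 = 0.00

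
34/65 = 34/65 = 0.52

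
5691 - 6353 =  - 662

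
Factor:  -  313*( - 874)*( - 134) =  - 2^2*19^1*23^1  *67^1*313^1 = - 36657308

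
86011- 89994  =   - 3983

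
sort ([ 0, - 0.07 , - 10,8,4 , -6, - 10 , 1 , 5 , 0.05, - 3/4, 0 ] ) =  [ - 10, - 10, - 6, - 3/4, - 0.07,0,0,0.05, 1,4, 5, 8] 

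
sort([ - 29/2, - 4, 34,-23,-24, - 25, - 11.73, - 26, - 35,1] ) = [ - 35,-26, - 25, - 24,-23, - 29/2,  -  11.73,-4,1,34] 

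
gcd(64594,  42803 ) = 1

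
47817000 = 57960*825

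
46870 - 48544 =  -1674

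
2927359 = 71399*41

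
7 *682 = 4774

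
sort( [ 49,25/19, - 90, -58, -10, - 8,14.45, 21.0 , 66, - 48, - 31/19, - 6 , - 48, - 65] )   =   [ - 90, - 65, - 58, - 48, - 48,-10, - 8, - 6, - 31/19, 25/19, 14.45, 21.0,49,66 ]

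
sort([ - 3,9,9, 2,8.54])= [ - 3, 2, 8.54,9, 9 ] 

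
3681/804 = 1227/268 = 4.58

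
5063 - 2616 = 2447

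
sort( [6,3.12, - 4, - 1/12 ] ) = [ -4,-1/12, 3.12, 6 ]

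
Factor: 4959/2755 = 9/5 = 3^2*5^(- 1)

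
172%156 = 16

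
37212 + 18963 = 56175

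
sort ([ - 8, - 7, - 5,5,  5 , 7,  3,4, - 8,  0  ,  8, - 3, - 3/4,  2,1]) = [ - 8, - 8, - 7, - 5,-3, - 3/4,0, 1 , 2,3, 4, 5,5, 7,  8 ]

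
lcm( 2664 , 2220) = 13320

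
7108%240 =148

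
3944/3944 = 1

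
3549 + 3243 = 6792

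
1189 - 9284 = - 8095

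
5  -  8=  - 3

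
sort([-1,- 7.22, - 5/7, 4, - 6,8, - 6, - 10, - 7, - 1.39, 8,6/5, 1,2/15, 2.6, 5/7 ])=[  -  10 , - 7.22, - 7, - 6,  -  6, - 1.39, - 1, - 5/7,2/15 , 5/7, 1,6/5 , 2.6, 4, 8, 8 ] 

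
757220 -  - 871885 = 1629105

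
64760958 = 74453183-9692225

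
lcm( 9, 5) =45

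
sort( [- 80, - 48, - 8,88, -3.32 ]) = [- 80,-48, - 8, - 3.32,88]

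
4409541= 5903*747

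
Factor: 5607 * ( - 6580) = - 36894060  =  -  2^2*3^2*5^1*7^2*47^1*89^1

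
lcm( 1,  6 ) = 6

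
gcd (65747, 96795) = 1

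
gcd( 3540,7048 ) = 4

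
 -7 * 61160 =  - 428120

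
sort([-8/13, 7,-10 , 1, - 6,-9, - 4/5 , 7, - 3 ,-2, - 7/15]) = [ - 10, - 9 , - 6,-3, - 2, - 4/5, - 8/13, - 7/15,1,7,  7] 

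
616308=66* 9338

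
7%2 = 1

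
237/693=79/231 =0.34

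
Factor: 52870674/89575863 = 17623558/29858621 = 2^1*13^ ( - 1)* 2296817^(  -  1)*8811779^1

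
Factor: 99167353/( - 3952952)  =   - 2^(  -  3)*53^( - 1 )*9323^ ( - 1)*99167353^1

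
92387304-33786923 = 58600381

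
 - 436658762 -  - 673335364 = 236676602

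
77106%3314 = 884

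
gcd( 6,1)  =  1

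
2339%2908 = 2339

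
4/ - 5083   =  - 1+5079/5083 = -  0.00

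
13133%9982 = 3151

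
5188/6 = 864+2/3 = 864.67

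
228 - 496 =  - 268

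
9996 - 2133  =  7863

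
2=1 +1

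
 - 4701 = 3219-7920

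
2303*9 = 20727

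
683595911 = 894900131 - 211304220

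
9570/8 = 1196 + 1/4 =1196.25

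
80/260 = 4/13 = 0.31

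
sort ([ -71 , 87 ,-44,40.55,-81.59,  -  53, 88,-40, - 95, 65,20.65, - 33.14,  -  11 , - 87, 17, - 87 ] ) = [ - 95,-87, - 87,-81.59, - 71, - 53,  -  44, - 40,  -  33.14 , - 11,17,20.65,40.55,65,87,88] 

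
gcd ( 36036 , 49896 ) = 2772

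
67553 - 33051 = 34502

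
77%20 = 17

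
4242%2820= 1422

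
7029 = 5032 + 1997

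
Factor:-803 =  - 11^1*73^1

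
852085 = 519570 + 332515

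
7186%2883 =1420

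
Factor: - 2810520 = - 2^3*3^2*5^1  *  37^1*211^1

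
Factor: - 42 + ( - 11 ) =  - 53 = -53^1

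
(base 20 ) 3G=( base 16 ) 4c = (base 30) 2g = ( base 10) 76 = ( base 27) 2m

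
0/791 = 0 = 0.00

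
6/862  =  3/431 = 0.01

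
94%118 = 94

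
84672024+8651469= 93323493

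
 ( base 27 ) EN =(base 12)295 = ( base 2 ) 110010001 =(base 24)GH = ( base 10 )401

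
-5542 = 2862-8404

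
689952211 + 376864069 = 1066816280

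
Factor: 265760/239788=2^3 * 5^1*11^1*397^ ( - 1 ) = 440/397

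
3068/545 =3068/545 = 5.63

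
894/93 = 298/31=9.61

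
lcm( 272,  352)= 5984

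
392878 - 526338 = - 133460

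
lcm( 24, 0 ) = 0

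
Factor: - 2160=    - 2^4*3^3*5^1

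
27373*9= 246357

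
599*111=66489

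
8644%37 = 23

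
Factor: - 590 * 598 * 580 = - 204635600 = - 2^4*5^2*13^1 * 23^1* 29^1 * 59^1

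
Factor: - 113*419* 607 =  - 28739629 =- 113^1*419^1*607^1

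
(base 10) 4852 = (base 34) 46O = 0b1001011110100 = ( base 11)3711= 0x12f4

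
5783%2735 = 313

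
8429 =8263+166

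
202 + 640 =842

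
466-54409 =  - 53943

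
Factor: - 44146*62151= - 2743718046 = - 2^1*3^1*20717^1*22073^1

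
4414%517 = 278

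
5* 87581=437905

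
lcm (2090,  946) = 89870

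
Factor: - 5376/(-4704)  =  8/7 =2^3*7^(-1) 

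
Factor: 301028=2^2 * 7^1*13^1 *827^1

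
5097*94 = 479118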